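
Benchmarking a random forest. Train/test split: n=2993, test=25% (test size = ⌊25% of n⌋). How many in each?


Test = ⌊2993·25/100⌋ = 748
Train = 2993 - 748 = 2245

Train: 2245, Test: 748


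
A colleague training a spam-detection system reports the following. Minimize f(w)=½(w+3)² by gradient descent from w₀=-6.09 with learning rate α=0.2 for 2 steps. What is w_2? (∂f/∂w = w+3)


step 1: grad = -6.09+3 = -3.09; w = -6.09 - 0.2·(-3.09) = -5.472
step 2: grad = -5.472+3 = -2.472; w = -5.472 - 0.2·(-2.472) = -4.9776

-4.9776


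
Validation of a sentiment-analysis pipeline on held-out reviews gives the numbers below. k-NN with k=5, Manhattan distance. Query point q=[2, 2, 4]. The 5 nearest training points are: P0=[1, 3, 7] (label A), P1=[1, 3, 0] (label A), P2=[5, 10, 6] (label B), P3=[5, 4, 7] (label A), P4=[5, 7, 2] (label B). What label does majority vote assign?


d(q,P0) = 5  (label A)
d(q,P1) = 6  (label A)
d(q,P2) = 13  (label B)
d(q,P3) = 8  (label A)
d(q,P4) = 10  (label B)
Votes: A=3, B=2
Majority → A

A


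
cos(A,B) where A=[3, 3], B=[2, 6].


A·B = 3·2 + 3·6 = 24
‖A‖ = √18 = 4.2426, ‖B‖ = √40 = 6.3246
cos = 24/(√18·√40) = 24/√720 = 0.8944

0.8944


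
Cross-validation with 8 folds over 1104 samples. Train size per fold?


Fold size = 1104/8 = 138
Training per fold = 1104 - 138 = 966

966


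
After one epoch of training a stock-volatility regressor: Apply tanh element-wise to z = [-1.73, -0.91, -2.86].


tanh(-1.73) = -0.9391
tanh(-0.91) = -0.7211
tanh(-2.86) = -0.9935
result = [-0.9391, -0.7211, -0.9935]

[-0.9391, -0.7211, -0.9935]


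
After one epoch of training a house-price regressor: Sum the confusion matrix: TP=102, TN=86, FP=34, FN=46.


Total = TP + TN + FP + FN
= 102 + 86 + 34 + 46
= 268
(Predicted positive: 136, predicted negative: 132)

268


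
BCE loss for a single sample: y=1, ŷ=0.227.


BCE = -[y·ln(p) + (1-y)·ln(1-p)]
= -1·ln(0.227) - 0
= -ln(0.227) = 1.4828

1.4828


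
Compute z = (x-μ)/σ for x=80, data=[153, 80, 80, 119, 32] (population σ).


μ = 92.8, σ = 40.8284
z = (80 - 92.8)/40.8284 = -0.3135

-0.3135


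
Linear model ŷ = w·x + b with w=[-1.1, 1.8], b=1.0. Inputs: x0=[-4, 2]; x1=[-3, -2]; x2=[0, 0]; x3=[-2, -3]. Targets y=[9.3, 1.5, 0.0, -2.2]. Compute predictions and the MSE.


ŷ0 = (-1.1)·(-4) + (1.8)·(2) + 1.0 = 9.0
ŷ1 = (-1.1)·(-3) + (1.8)·(-2) + 1.0 = 0.7
ŷ2 = (-1.1)·(0) + (1.8)·(0) + 1.0 = 1.0
ŷ3 = (-1.1)·(-2) + (1.8)·(-3) + 1.0 = -2.2
errors² = [0.09, 0.64, 1.0, 0.0]
MSE = 1.7300/4 = 0.4325

0.4325


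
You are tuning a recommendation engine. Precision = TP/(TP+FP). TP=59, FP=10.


Precision = TP/(TP+FP)
= 59/(59+10)
= 59/69 = 85.51%

85.51%


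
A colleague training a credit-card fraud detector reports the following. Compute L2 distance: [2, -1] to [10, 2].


d = √((2-10)² + (-1-2)²)
  = √(64 + 9)
  = √73 = 8.544

8.544


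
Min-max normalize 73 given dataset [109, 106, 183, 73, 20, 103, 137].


min=20, max=183
(73-20)/(183-20) = 53/163 = 0.3252

0.3252


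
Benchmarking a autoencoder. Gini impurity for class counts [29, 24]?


Probabilities: [29/53, 24/53] ≈ [0.5472, 0.4528]
Σpᵢ² = (841 + 576)/53² = 1417/2809
Gini = 1 - Σpᵢ² = 1 - 1417/2809 = 0.4956

0.4956


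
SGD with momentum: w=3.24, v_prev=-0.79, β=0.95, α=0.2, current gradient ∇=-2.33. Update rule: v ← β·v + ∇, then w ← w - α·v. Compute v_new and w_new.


v_new = 0.95·-0.79 - 2.33 = -0.7505 - 2.33 = -3.0805
w_new = 3.24 - 0.2·-3.0805 = 3.24 + 0.6161 = 3.8561

v_new=-3.0805, w_new=3.8561


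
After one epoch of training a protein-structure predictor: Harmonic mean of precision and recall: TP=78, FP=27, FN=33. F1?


Precision = 78/105 = 0.7429
Recall = 78/111 = 0.7027
F1 = 2·P·R/(P+R) = 2·TP/(2·TP+FP+FN) = 156/(156+27+33) = 156/216 = 0.7222

0.7222


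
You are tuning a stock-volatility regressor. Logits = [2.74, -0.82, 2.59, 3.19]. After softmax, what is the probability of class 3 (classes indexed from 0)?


Exponentials: e^2.74=15.487, e^-0.82=0.4404, e^2.59=13.3298, e^3.19=24.2884
Sum = 53.5456
Softmax = [0.2892, 0.0082, 0.2489, 0.4536]
p[3] = 24.2884/53.5456 = 0.4536

0.4536


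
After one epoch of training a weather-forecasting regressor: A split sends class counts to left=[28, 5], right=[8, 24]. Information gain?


Parent = [36, 29], H_parent = 0.9916
H_left = 0.6136 (n=33), H_right = 0.8113 (n=32)
H_children = (33/65)·0.6136 + (32/65)·0.8113 = 0.7109
IG = 0.9916 - 0.7109 = 0.2807

0.2807


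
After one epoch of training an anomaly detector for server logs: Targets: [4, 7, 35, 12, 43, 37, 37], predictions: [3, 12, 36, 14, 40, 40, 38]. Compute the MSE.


Squared errors: (4-3)²=1, (7-12)²=25, (35-36)²=1, (12-14)²=4, (43-40)²=9, (37-40)²=9, (37-38)²=1
Sum = 50
MSE = 50/7 = 50/7

50/7


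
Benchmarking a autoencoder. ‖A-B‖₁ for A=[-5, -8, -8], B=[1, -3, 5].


d = |-5-1| + |-8+ 3| + |-8-5|
  = 6 + 5 + 13
  = 24

24


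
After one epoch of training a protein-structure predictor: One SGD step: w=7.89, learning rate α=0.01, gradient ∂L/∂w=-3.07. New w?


w_new = w - α·∇
= 7.89 - 0.01·-3.07
= 7.89 + 0.0307
= 7.9207

7.9207


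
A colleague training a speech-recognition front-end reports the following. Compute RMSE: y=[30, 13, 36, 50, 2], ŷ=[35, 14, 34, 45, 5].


MSE = 64/5 = 12.8
RMSE = √(64/5) = 3.5777

3.5777


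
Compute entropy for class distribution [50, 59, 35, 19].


Probabilities: [50/163, 59/163, 35/163, 19/163] ≈ [0.3067, 0.362, 0.2147, 0.1166]
H = -((50/163)·log₂(50/163) + (59/163)·log₂(59/163) + (35/163)·log₂(35/163) + (19/163)·log₂(19/163))
  = 1.8916 bits

1.8916 bits


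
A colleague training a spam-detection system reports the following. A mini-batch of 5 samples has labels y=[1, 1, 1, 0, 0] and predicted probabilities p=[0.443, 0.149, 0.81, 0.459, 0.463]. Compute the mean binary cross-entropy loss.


L[0] = -ln(0.443) = 0.8142
L[1] = -ln(0.149) = 1.9038
L[2] = -ln(0.81) = 0.2107
L[3] = -ln(1-0.459) = -ln(0.541) = 0.6143
L[4] = -ln(1-0.463) = -ln(0.537) = 0.6218
mean = (0.8142 + 1.9038 + 0.2107 + 0.6143 + 0.6218)/5 = 0.833

0.833


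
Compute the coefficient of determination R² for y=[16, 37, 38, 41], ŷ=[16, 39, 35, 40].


ȳ = 33
SS_res = Σ(y-ŷ)² = 14
SS_tot = Σ(y-ȳ)² = 394
R² = 1 - SS_res/SS_tot = 1 - 0.0355 = 0.9645

0.9645


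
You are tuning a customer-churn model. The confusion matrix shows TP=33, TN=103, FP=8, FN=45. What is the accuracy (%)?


Accuracy = (TP+TN)/(TP+TN+FP+FN)
= (33+103)/(189)
= 136/189 = 71.96%

71.96%


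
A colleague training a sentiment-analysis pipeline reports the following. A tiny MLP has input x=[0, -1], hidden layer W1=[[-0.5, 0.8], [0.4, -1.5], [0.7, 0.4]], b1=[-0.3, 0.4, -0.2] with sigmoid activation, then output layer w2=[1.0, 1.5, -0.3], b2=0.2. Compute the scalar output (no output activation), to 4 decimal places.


z1[0] = (-0.5)·(0) + (0.8)·(-1) - 0.3 = -1.1
z1[1] = (0.4)·(0) + (-1.5)·(-1) + 0.4 = 1.9
z1[2] = (0.7)·(0) + (0.4)·(-1) - 0.2 = -0.6
h = sigmoid(z1) = [0.2497, 0.8699, 0.3543]
output = (1.0)·(0.2497) + (1.5)·(0.8699) + (-0.3)·(0.3543) + 0.2 = 1.6483

1.6483


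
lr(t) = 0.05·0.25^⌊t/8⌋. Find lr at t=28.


n_drops = ⌊28/8⌋ = 3
lr = 0.05·0.25^3 = 0.05·0.015625 = 0.00078125

0.00078125


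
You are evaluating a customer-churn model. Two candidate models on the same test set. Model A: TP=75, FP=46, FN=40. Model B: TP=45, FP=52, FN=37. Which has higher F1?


Model A: P=75/121=0.6198, R=75/115=0.6522, F1=2PR/(P+R)=2TP/(2TP+FP+FN)=150/236=0.6356
Model B: P=45/97=0.4639, R=45/82=0.5488, F1=2PR/(P+R)=2TP/(2TP+FP+FN)=90/179=0.5028
0.6356 > 0.5028 → Model A

Model A


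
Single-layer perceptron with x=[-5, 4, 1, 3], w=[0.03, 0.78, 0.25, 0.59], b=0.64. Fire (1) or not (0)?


z = (-5)·(0.03) + (4)·(0.78) + (1)·(0.25) + (3)·(0.59) + 0.64
  = 5.63
step(z) = 1 (z≥0)

1


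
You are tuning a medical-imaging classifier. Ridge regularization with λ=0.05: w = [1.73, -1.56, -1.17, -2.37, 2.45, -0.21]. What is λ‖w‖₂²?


‖w‖₂² = (1.73)² + (-1.56)² + (-1.17)² + (-2.37)² + (2.45)² + (-0.21)²
     = 2.9929 + 2.4336 + 1.3689 + 5.6169 + 6.0025 + 0.0441
     = 18.4589
λ·‖w‖₂² = 0.05·18.4589 = 0.922945

0.922945


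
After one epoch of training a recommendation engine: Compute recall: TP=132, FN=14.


Recall = TP/(TP+FN)
= 132/(132+14)
= 132/146 = 90.41%

90.41%


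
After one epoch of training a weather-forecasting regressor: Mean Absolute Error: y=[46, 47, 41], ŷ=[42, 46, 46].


Absolute errors: |46-42|=4, |47-46|=1, |41-46|=5
Sum = 10
MAE = 10/3 = 10/3

10/3


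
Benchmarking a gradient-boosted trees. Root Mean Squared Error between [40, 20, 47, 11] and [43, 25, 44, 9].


MSE = 47/4 = 11.75
RMSE = √(47/4) = 3.4278

3.4278


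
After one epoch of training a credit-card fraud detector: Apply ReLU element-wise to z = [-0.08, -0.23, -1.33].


ReLU(-0.08) = max(0, -0.08) = 0.0
ReLU(-0.23) = max(0, -0.23) = 0.0
ReLU(-1.33) = max(0, -1.33) = 0.0
result = [0.0, 0.0, 0.0]

[0.0, 0.0, 0.0]


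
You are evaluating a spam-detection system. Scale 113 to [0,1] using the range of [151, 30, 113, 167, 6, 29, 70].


min=6, max=167
(113-6)/(167-6) = 107/161 = 0.6646

0.6646


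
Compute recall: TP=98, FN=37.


Recall = TP/(TP+FN)
= 98/(98+37)
= 98/135 = 72.59%

72.59%


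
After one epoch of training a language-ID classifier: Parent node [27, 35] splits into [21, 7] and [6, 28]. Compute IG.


Parent = [27, 35], H_parent = 0.988
H_left = 0.8113 (n=28), H_right = 0.6723 (n=34)
H_children = (28/62)·0.8113 + (34/62)·0.6723 = 0.7351
IG = 0.988 - 0.7351 = 0.2529

0.2529


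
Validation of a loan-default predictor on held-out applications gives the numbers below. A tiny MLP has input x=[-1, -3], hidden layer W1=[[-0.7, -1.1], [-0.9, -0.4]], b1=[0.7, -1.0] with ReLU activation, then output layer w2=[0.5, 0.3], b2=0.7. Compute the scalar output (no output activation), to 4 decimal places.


z1[0] = (-0.7)·(-1) + (-1.1)·(-3) + 0.7 = 4.7
z1[1] = (-0.9)·(-1) + (-0.4)·(-3) - 1.0 = 1.1
h = ReLU(z1) = [4.7, 1.1]
output = (0.5)·(4.7) + (0.3)·(1.1) + 0.7 = 3.38

3.38


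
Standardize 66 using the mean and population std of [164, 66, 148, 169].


μ = 136.75, σ = 41.5775
z = (66 - 136.75)/41.5775 = -1.7016

-1.7016


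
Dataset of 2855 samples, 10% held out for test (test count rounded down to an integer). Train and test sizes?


Test = ⌊2855·10/100⌋ = 285
Train = 2855 - 285 = 2570

Train: 2570, Test: 285


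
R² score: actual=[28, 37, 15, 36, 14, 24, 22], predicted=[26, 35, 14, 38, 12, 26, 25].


ȳ = 25.1429
SS_res = Σ(y-ŷ)² = 30
SS_tot = Σ(y-ȳ)² = 504.86
R² = 1 - SS_res/SS_tot = 1 - 0.0594 = 0.9406

0.9406


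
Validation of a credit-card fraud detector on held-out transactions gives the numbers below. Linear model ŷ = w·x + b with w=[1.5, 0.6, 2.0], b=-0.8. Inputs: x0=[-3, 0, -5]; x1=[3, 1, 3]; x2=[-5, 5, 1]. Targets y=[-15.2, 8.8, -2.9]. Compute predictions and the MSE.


ŷ0 = (1.5)·(-3) + (0.6)·(0) + (2.0)·(-5) - 0.8 = -15.3
ŷ1 = (1.5)·(3) + (0.6)·(1) + (2.0)·(3) - 0.8 = 10.3
ŷ2 = (1.5)·(-5) + (0.6)·(5) + (2.0)·(1) - 0.8 = -3.3
errors² = [0.01, 2.25, 0.16]
MSE = 2.4200/3 = 0.8067

0.8067


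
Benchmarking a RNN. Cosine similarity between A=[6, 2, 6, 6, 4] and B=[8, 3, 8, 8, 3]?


A·B = 6·8 + 2·3 + 6·8 + 6·8 + 4·3 = 162
‖A‖ = √128 = 11.3137, ‖B‖ = √210 = 14.4914
cos = 162/(√128·√210) = 162/√26880 = 0.9881

0.9881


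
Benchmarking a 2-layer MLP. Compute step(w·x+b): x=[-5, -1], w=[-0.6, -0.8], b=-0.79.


z = (-5)·(-0.6) + (-1)·(-0.8) - 0.79
  = 3.01
step(z) = 1 (z≥0)

1


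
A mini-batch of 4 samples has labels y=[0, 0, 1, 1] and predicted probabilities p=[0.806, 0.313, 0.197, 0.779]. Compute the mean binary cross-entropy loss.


L[0] = -ln(1-0.806) = -ln(0.194) = 1.6399
L[1] = -ln(1-0.313) = -ln(0.687) = 0.3754
L[2] = -ln(0.197) = 1.6246
L[3] = -ln(0.779) = 0.2497
mean = (1.6399 + 0.3754 + 1.6246 + 0.2497)/4 = 0.9724

0.9724


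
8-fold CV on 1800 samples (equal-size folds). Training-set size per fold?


Fold size = 1800/8 = 225
Training per fold = 1800 - 225 = 1575

1575


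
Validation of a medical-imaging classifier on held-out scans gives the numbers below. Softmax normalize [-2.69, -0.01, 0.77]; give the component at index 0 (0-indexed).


Exponentials: e^-2.69=0.0679, e^-0.01=0.99, e^0.77=2.1598
Sum = 3.2177
Softmax = [0.0211, 0.3077, 0.6712]
p[0] = 0.0679/3.2177 = 0.0211

0.0211


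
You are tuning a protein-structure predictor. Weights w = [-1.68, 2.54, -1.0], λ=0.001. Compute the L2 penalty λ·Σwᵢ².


‖w‖₂² = (-1.68)² + (2.54)² + (-1.0)²
     = 2.8224 + 6.4516 + 1
     = 10.274
λ·‖w‖₂² = 0.001·10.274 = 0.010274

0.010274


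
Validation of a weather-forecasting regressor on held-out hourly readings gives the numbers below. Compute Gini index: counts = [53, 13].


Probabilities: [53/66, 13/66] ≈ [0.803, 0.197]
Σpᵢ² = (2809 + 169)/66² = 2978/4356
Gini = 1 - Σpᵢ² = 1 - 2978/4356 = 0.3163

0.3163


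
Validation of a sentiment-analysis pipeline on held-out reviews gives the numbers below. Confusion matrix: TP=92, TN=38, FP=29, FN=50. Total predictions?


Total = TP + TN + FP + FN
= 92 + 38 + 29 + 50
= 209
(Predicted positive: 121, predicted negative: 88)

209


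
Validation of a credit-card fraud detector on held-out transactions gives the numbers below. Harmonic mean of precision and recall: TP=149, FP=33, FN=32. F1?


Precision = 149/182 = 0.8187
Recall = 149/181 = 0.8232
F1 = 2·P·R/(P+R) = 2·TP/(2·TP+FP+FN) = 298/(298+33+32) = 298/363 = 0.8209

0.8209


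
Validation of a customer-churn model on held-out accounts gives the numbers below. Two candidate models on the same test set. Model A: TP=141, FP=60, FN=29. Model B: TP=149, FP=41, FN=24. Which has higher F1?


Model A: P=141/201=0.7015, R=141/170=0.8294, F1=2PR/(P+R)=2TP/(2TP+FP+FN)=282/371=0.7601
Model B: P=149/190=0.7842, R=149/173=0.8613, F1=2PR/(P+R)=2TP/(2TP+FP+FN)=298/363=0.8209
0.7601 < 0.8209 → Model B

Model B


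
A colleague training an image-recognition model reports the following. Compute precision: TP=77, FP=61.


Precision = TP/(TP+FP)
= 77/(77+61)
= 77/138 = 55.8%

55.8%


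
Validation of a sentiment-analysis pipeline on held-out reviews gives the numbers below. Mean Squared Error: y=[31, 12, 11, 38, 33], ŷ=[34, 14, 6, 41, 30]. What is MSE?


Squared errors: (31-34)²=9, (12-14)²=4, (11-6)²=25, (38-41)²=9, (33-30)²=9
Sum = 56
MSE = 56/5 = 56/5

56/5


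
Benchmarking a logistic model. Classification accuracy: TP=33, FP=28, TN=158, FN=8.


Accuracy = (TP+TN)/(TP+TN+FP+FN)
= (33+158)/(227)
= 191/227 = 84.14%

84.14%


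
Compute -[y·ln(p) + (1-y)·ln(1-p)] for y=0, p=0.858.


BCE = -[y·ln(p) + (1-y)·ln(1-p)]
= -0 - 1·ln(1-0.858)
= -ln(0.142) = 1.9519

1.9519


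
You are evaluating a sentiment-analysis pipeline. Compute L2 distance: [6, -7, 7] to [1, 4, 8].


d = √((6-1)² + (-7-4)² + (7-8)²)
  = √(25 + 121 + 1)
  = √147 = 12.1244

12.1244


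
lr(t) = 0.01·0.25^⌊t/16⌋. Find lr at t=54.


n_drops = ⌊54/16⌋ = 3
lr = 0.01·0.25^3 = 0.01·0.015625 = 0.00015625

0.00015625


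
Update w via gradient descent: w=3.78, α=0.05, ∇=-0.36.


w_new = w - α·∇
= 3.78 - 0.05·-0.36
= 3.78 + 0.018
= 3.798

3.798


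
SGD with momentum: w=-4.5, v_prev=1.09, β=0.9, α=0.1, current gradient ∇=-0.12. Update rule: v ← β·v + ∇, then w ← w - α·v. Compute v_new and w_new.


v_new = 0.9·1.09 - 0.12 = 0.981 - 0.12 = 0.861
w_new = -4.5 - 0.1·0.861 = -4.5 - 0.0861 = -4.5861

v_new=0.861, w_new=-4.5861


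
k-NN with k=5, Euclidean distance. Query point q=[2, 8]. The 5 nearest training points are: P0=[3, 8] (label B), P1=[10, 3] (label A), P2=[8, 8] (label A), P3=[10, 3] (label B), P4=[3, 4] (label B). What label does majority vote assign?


d(q,P0) = 1.0  (label B)
d(q,P1) = 9.434  (label A)
d(q,P2) = 6.0  (label A)
d(q,P3) = 9.434  (label B)
d(q,P4) = 4.1231  (label B)
Votes: A=2, B=3
Majority → B

B


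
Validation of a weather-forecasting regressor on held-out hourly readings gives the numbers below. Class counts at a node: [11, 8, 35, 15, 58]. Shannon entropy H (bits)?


Probabilities: [11/127, 8/127, 35/127, 15/127, 58/127] ≈ [0.0866, 0.063, 0.2756, 0.1181, 0.4567]
H = -((11/127)·log₂(11/127) + (8/127)·log₂(8/127) + (35/127)·log₂(35/127) + (15/127)·log₂(15/127) + (58/127)·log₂(58/127))
  = 1.9497 bits

1.9497 bits


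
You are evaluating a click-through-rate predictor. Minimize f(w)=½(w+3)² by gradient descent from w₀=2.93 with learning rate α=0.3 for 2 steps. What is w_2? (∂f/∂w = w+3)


step 1: grad = 2.93+3 = 5.93; w = 2.93 - 0.3·(5.93) = 1.151
step 2: grad = 1.151+3 = 4.151; w = 1.151 - 0.3·(4.151) = -0.0943

-0.0943


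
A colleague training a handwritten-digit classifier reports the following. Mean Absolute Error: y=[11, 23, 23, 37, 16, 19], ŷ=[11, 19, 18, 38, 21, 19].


Absolute errors: |11-11|=0, |23-19|=4, |23-18|=5, |37-38|=1, |16-21|=5, |19-19|=0
Sum = 15
MAE = 15/6 = 5/2

5/2


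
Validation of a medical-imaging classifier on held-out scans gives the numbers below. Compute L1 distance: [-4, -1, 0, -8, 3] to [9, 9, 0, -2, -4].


d = |-4-9| + |-1-9| + |0-0| + |-8+ 2| + |3+ 4|
  = 13 + 10 + 0 + 6 + 7
  = 36

36


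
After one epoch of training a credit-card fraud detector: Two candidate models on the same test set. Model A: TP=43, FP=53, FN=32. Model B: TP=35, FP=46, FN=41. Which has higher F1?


Model A: P=43/96=0.4479, R=43/75=0.5733, F1=2PR/(P+R)=2TP/(2TP+FP+FN)=86/171=0.5029
Model B: P=35/81=0.4321, R=35/76=0.4605, F1=2PR/(P+R)=2TP/(2TP+FP+FN)=70/157=0.4459
0.5029 > 0.4459 → Model A

Model A


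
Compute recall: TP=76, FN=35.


Recall = TP/(TP+FN)
= 76/(76+35)
= 76/111 = 68.47%

68.47%


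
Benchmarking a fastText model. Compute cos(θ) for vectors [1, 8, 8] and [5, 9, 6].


A·B = 1·5 + 8·9 + 8·6 = 125
‖A‖ = √129 = 11.3578, ‖B‖ = √142 = 11.9164
cos = 125/(√129·√142) = 125/√18318 = 0.9236

0.9236


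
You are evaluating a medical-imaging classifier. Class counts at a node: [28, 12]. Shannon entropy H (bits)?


Probabilities: [28/40, 12/40] ≈ [0.7, 0.3]
H = -((28/40)·log₂(28/40) + (12/40)·log₂(12/40))
  = 0.8813 bits

0.8813 bits


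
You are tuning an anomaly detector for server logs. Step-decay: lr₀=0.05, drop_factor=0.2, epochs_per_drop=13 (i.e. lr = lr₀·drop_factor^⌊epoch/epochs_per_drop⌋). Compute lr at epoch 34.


n_drops = ⌊34/13⌋ = 2
lr = 0.05·0.2^2 = 0.05·0.04 = 0.002

0.002


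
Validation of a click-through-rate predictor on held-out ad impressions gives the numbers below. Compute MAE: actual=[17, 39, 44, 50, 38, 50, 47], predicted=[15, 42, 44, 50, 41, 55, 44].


Absolute errors: |17-15|=2, |39-42|=3, |44-44|=0, |50-50|=0, |38-41|=3, |50-55|=5, |47-44|=3
Sum = 16
MAE = 16/7 = 16/7

16/7


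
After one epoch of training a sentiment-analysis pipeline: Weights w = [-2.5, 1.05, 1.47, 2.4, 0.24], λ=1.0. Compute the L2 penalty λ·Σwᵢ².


‖w‖₂² = (-2.5)² + (1.05)² + (1.47)² + (2.4)² + (0.24)²
     = 6.25 + 1.1025 + 2.1609 + 5.76 + 0.0576
     = 15.331
λ·‖w‖₂² = 1.0·15.331 = 15.331

15.331


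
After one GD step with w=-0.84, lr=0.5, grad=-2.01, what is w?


w_new = w - α·∇
= -0.84 - 0.5·-2.01
= -0.84 + 1.005
= 0.165

0.165


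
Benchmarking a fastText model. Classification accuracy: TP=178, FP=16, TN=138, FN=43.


Accuracy = (TP+TN)/(TP+TN+FP+FN)
= (178+138)/(375)
= 316/375 = 84.27%

84.27%


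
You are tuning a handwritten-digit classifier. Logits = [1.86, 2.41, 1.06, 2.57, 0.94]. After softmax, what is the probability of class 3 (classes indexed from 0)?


Exponentials: e^1.86=6.4237, e^2.41=11.134, e^1.06=2.8864, e^2.57=13.0658, e^0.94=2.56
Sum = 36.0699
Softmax = [0.1781, 0.3087, 0.08, 0.3622, 0.071]
p[3] = 13.0658/36.0699 = 0.3622

0.3622


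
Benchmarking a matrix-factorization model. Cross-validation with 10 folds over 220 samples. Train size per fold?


Fold size = 220/10 = 22
Training per fold = 220 - 22 = 198

198


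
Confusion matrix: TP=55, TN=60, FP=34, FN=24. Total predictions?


Total = TP + TN + FP + FN
= 55 + 60 + 34 + 24
= 173
(Predicted positive: 89, predicted negative: 84)

173


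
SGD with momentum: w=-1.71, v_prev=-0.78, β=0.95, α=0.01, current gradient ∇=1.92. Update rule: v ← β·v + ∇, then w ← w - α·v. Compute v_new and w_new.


v_new = 0.95·-0.78 + 1.92 = -0.741 + 1.92 = 1.179
w_new = -1.71 - 0.01·1.179 = -1.71 - 0.01179 = -1.72179

v_new=1.179, w_new=-1.72179


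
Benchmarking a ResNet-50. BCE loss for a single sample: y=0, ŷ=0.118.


BCE = -[y·ln(p) + (1-y)·ln(1-p)]
= -0 - 1·ln(1-0.118)
= -ln(0.882) = 0.1256

0.1256


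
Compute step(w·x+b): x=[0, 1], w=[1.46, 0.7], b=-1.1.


z = (0)·(1.46) + (1)·(0.7) - 1.1
  = -0.4
step(z) = 0 (z<0)

0


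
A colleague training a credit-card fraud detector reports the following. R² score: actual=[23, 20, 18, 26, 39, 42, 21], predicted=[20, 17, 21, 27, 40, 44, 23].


ȳ = 27
SS_res = Σ(y-ŷ)² = 37
SS_tot = Σ(y-ȳ)² = 552
R² = 1 - SS_res/SS_tot = 1 - 0.067 = 0.933

0.933


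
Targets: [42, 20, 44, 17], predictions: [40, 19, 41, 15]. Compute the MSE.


Squared errors: (42-40)²=4, (20-19)²=1, (44-41)²=9, (17-15)²=4
Sum = 18
MSE = 18/4 = 9/2

9/2


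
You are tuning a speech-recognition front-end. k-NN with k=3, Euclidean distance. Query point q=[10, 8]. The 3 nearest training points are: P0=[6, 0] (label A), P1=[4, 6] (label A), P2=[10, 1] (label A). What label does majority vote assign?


d(q,P0) = 8.9443  (label A)
d(q,P1) = 6.3246  (label A)
d(q,P2) = 7.0  (label A)
Votes: A=3, B=0
Majority → A

A


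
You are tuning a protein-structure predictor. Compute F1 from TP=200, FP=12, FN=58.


Precision = 200/212 = 0.9434
Recall = 200/258 = 0.7752
F1 = 2·P·R/(P+R) = 2·TP/(2·TP+FP+FN) = 400/(400+12+58) = 400/470 = 0.8511

0.8511


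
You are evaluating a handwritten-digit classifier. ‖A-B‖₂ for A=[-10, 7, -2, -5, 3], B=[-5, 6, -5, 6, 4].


d = √((-10+ 5)² + (7-6)² + (-2+ 5)² + (-5-6)² + (3-4)²)
  = √(25 + 1 + 9 + 121 + 1)
  = √157 = 12.53

12.53


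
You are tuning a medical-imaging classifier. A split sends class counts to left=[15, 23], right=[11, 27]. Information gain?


Parent = [26, 50], H_parent = 0.9268
H_left = 0.9678 (n=38), H_right = 0.868 (n=38)
H_children = (38/76)·0.9678 + (38/76)·0.868 = 0.9179
IG = 0.9268 - 0.9179 = 0.0089

0.0089


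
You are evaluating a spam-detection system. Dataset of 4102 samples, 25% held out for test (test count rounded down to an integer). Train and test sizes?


Test = ⌊4102·25/100⌋ = 1025
Train = 4102 - 1025 = 3077

Train: 3077, Test: 1025


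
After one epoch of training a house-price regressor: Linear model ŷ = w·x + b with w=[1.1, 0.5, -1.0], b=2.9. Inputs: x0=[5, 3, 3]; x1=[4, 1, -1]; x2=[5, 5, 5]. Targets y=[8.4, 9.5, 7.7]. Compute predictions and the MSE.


ŷ0 = (1.1)·(5) + (0.5)·(3) + (-1.0)·(3) + 2.9 = 6.9
ŷ1 = (1.1)·(4) + (0.5)·(1) + (-1.0)·(-1) + 2.9 = 8.8
ŷ2 = (1.1)·(5) + (0.5)·(5) + (-1.0)·(5) + 2.9 = 5.9
errors² = [2.25, 0.49, 3.24]
MSE = 5.9800/3 = 1.9933

1.9933


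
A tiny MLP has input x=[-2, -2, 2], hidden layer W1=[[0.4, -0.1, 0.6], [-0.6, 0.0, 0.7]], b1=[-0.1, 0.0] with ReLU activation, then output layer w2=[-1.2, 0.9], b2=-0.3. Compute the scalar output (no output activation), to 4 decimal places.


z1[0] = (0.4)·(-2) + (-0.1)·(-2) + (0.6)·(2) - 0.1 = 0.5
z1[1] = (-0.6)·(-2) + (0.0)·(-2) + (0.7)·(2) + 0.0 = 2.6
h = ReLU(z1) = [0.5, 2.6]
output = (-1.2)·(0.5) + (0.9)·(2.6) - 0.3 = 1.44

1.44


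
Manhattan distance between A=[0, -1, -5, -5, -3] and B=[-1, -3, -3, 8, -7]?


d = |0+ 1| + |-1+ 3| + |-5+ 3| + |-5-8| + |-3+ 7|
  = 1 + 2 + 2 + 13 + 4
  = 22

22


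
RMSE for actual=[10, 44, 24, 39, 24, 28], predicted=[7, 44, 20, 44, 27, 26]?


MSE = 63/6 = 10.5
RMSE = √(63/6) = 3.2404

3.2404


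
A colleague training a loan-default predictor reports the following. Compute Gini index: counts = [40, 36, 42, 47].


Probabilities: [40/165, 36/165, 42/165, 47/165] ≈ [0.2424, 0.2182, 0.2545, 0.2848]
Σpᵢ² = (1600 + 1296 + 1764 + 2209)/165² = 6869/27225
Gini = 1 - Σpᵢ² = 1 - 6869/27225 = 0.7477

0.7477


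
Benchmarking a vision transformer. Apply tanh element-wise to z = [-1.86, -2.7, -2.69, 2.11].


tanh(-1.86) = -0.9527
tanh(-2.7) = -0.991
tanh(-2.69) = -0.9908
tanh(2.11) = 0.971
result = [-0.9527, -0.991, -0.9908, 0.971]

[-0.9527, -0.991, -0.9908, 0.971]


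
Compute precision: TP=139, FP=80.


Precision = TP/(TP+FP)
= 139/(139+80)
= 139/219 = 63.47%

63.47%


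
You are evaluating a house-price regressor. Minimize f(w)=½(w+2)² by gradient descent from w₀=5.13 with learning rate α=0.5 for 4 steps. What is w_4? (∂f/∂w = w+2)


step 1: grad = 5.13+2 = 7.13; w = 5.13 - 0.5·(7.13) = 1.565
step 2: grad = 1.565+2 = 3.565; w = 1.565 - 0.5·(3.565) = -0.2175
step 3: grad = -0.2175+2 = 1.7825; w = -0.2175 - 0.5·(1.7825) = -1.10875
step 4: grad = -1.10875+2 = 0.89125; w = -1.10875 - 0.5·(0.89125) = -1.554375

-1.554375


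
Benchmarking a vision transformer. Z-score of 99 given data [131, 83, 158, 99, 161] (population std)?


μ = 126.4, σ = 31.1487
z = (99 - 126.4)/31.1487 = -0.8797

-0.8797


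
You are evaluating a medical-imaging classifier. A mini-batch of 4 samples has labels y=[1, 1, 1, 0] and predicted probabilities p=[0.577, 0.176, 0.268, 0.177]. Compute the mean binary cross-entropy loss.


L[0] = -ln(0.577) = 0.5499
L[1] = -ln(0.176) = 1.7373
L[2] = -ln(0.268) = 1.3168
L[3] = -ln(1-0.177) = -ln(0.823) = 0.1948
mean = (0.5499 + 1.7373 + 1.3168 + 0.1948)/4 = 0.9497

0.9497


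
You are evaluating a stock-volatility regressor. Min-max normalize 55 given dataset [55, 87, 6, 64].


min=6, max=87
(55-6)/(87-6) = 49/81 = 0.6049

0.6049


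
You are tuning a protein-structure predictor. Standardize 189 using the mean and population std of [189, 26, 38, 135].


μ = 97, σ = 67.8786
z = (189 - 97)/67.8786 = 1.3554

1.3554


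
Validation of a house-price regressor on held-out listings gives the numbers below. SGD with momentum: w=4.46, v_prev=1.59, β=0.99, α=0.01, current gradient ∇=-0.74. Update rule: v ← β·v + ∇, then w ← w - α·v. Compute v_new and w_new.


v_new = 0.99·1.59 - 0.74 = 1.5741 - 0.74 = 0.8341
w_new = 4.46 - 0.01·0.8341 = 4.46 - 0.008341 = 4.451659

v_new=0.8341, w_new=4.451659


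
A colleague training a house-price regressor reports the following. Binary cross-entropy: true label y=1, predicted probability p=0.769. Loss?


BCE = -[y·ln(p) + (1-y)·ln(1-p)]
= -1·ln(0.769) - 0
= -ln(0.769) = 0.2627

0.2627


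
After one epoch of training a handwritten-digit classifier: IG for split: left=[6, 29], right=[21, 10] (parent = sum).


Parent = [27, 39], H_parent = 0.976
H_left = 0.661 (n=35), H_right = 0.9072 (n=31)
H_children = (35/66)·0.661 + (31/66)·0.9072 = 0.7766
IG = 0.976 - 0.7766 = 0.1994

0.1994


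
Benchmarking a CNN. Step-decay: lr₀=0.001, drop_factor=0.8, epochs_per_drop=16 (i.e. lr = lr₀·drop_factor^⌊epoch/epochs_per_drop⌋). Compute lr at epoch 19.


n_drops = ⌊19/16⌋ = 1
lr = 0.001·0.8^1 = 0.001·0.8 = 0.0008

0.0008


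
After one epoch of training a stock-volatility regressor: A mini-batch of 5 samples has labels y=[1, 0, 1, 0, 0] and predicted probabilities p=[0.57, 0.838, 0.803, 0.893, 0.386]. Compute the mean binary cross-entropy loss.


L[0] = -ln(0.57) = 0.5621
L[1] = -ln(1-0.838) = -ln(0.162) = 1.8202
L[2] = -ln(0.803) = 0.2194
L[3] = -ln(1-0.893) = -ln(0.107) = 2.2349
L[4] = -ln(1-0.386) = -ln(0.614) = 0.4878
mean = (0.5621 + 1.8202 + 0.2194 + 2.2349 + 0.4878)/5 = 1.0649

1.0649


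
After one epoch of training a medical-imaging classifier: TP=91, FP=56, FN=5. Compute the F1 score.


Precision = 91/147 = 0.619
Recall = 91/96 = 0.9479
F1 = 2·P·R/(P+R) = 2·TP/(2·TP+FP+FN) = 182/(182+56+5) = 182/243 = 0.749

0.749


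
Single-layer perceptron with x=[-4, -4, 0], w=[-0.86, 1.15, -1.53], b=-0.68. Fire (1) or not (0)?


z = (-4)·(-0.86) + (-4)·(1.15) + (0)·(-1.53) - 0.68
  = -1.84
step(z) = 0 (z<0)

0


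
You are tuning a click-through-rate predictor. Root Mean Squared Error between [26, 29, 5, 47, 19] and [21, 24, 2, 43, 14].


MSE = 100/5 = 20
RMSE = √(100/5) = 4.4721

4.4721


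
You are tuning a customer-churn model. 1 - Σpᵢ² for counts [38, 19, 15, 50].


Probabilities: [38/122, 19/122, 15/122, 50/122] ≈ [0.3115, 0.1557, 0.123, 0.4098]
Σpᵢ² = (1444 + 361 + 225 + 2500)/122² = 4530/14884
Gini = 1 - Σpᵢ² = 1 - 4530/14884 = 0.6956

0.6956


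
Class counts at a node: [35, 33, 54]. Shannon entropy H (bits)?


Probabilities: [35/122, 33/122, 54/122] ≈ [0.2869, 0.2705, 0.4426]
H = -((35/122)·log₂(35/122) + (33/122)·log₂(33/122) + (54/122)·log₂(54/122))
  = 1.5475 bits

1.5475 bits


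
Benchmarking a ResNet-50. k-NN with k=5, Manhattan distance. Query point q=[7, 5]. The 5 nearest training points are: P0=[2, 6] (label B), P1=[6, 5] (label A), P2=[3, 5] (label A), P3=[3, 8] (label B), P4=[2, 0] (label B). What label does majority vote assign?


d(q,P0) = 6  (label B)
d(q,P1) = 1  (label A)
d(q,P2) = 4  (label A)
d(q,P3) = 7  (label B)
d(q,P4) = 10  (label B)
Votes: A=2, B=3
Majority → B

B


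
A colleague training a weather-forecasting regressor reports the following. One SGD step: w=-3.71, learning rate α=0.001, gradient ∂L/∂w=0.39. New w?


w_new = w - α·∇
= -3.71 - 0.001·0.39
= -3.71 - 0.00039
= -3.71039

-3.71039


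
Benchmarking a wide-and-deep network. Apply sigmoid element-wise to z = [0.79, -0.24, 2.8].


σ(0.79) = 1/(1+e^-0.79) = 0.6878
σ(-0.24) = 1/(1+e^0.24) = 0.4403
σ(2.8) = 1/(1+e^-2.8) = 0.9427
result = [0.6878, 0.4403, 0.9427]

[0.6878, 0.4403, 0.9427]


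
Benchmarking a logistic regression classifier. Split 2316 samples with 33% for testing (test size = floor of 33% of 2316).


Test = ⌊2316·33/100⌋ = 764
Train = 2316 - 764 = 1552

Train: 1552, Test: 764


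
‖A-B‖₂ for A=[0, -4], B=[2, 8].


d = √((0-2)² + (-4-8)²)
  = √(4 + 144)
  = √148 = 12.1655

12.1655


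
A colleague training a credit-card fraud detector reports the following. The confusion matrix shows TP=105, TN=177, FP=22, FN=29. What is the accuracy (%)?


Accuracy = (TP+TN)/(TP+TN+FP+FN)
= (105+177)/(333)
= 282/333 = 84.68%

84.68%


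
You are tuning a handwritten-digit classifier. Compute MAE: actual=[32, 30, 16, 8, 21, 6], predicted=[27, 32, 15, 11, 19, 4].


Absolute errors: |32-27|=5, |30-32|=2, |16-15|=1, |8-11|=3, |21-19|=2, |6-4|=2
Sum = 15
MAE = 15/6 = 5/2

5/2


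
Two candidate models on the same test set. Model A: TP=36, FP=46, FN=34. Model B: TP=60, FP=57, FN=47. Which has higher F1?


Model A: P=36/82=0.439, R=36/70=0.5143, F1=2PR/(P+R)=2TP/(2TP+FP+FN)=72/152=0.4737
Model B: P=60/117=0.5128, R=60/107=0.5607, F1=2PR/(P+R)=2TP/(2TP+FP+FN)=120/224=0.5357
0.4737 < 0.5357 → Model B

Model B


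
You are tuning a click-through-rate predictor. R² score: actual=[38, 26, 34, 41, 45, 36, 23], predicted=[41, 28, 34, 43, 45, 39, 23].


ȳ = 34.7143
SS_res = Σ(y-ŷ)² = 26
SS_tot = Σ(y-ȳ)² = 371.43
R² = 1 - SS_res/SS_tot = 1 - 0.07 = 0.93

0.93


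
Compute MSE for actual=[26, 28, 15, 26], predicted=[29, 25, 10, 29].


Squared errors: (26-29)²=9, (28-25)²=9, (15-10)²=25, (26-29)²=9
Sum = 52
MSE = 52/4 = 13

13


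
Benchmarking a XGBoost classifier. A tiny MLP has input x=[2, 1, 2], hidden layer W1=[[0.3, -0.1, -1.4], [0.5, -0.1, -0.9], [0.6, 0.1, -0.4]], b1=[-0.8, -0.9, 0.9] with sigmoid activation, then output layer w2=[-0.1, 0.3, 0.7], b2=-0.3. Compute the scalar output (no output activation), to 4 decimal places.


z1[0] = (0.3)·(2) + (-0.1)·(1) + (-1.4)·(2) - 0.8 = -3.1
z1[1] = (0.5)·(2) + (-0.1)·(1) + (-0.9)·(2) - 0.9 = -1.8
z1[2] = (0.6)·(2) + (0.1)·(1) + (-0.4)·(2) + 0.9 = 1.4
h = sigmoid(z1) = [0.0431, 0.1419, 0.8022]
output = (-0.1)·(0.0431) + (0.3)·(0.1419) + (0.7)·(0.8022) - 0.3 = 0.2998

0.2998


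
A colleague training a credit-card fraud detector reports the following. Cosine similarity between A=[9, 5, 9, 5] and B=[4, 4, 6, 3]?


A·B = 9·4 + 5·4 + 9·6 + 5·3 = 125
‖A‖ = √212 = 14.5602, ‖B‖ = √77 = 8.775
cos = 125/(√212·√77) = 125/√16324 = 0.9784

0.9784


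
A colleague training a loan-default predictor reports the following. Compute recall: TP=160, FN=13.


Recall = TP/(TP+FN)
= 160/(160+13)
= 160/173 = 92.49%

92.49%


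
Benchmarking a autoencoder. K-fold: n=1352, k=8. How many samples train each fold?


Fold size = 1352/8 = 169
Training per fold = 1352 - 169 = 1183

1183


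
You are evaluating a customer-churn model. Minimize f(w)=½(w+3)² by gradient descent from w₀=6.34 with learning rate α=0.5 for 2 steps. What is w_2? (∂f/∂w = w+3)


step 1: grad = 6.34+3 = 9.34; w = 6.34 - 0.5·(9.34) = 1.67
step 2: grad = 1.67+3 = 4.67; w = 1.67 - 0.5·(4.67) = -0.665

-0.665


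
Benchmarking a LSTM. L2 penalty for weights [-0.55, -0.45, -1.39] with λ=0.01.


‖w‖₂² = (-0.55)² + (-0.45)² + (-1.39)²
     = 0.3025 + 0.2025 + 1.9321
     = 2.4371
λ·‖w‖₂² = 0.01·2.4371 = 0.024371

0.024371


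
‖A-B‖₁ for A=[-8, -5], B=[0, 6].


d = |-8-0| + |-5-6|
  = 8 + 11
  = 19

19


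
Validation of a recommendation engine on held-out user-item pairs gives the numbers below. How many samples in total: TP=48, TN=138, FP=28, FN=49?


Total = TP + TN + FP + FN
= 48 + 138 + 28 + 49
= 263
(Predicted positive: 76, predicted negative: 187)

263


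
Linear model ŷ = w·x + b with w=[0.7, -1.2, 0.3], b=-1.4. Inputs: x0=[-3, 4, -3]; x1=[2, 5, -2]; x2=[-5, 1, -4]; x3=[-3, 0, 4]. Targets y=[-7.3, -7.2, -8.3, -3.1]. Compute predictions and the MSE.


ŷ0 = (0.7)·(-3) + (-1.2)·(4) + (0.3)·(-3) - 1.4 = -9.2
ŷ1 = (0.7)·(2) + (-1.2)·(5) + (0.3)·(-2) - 1.4 = -6.6
ŷ2 = (0.7)·(-5) + (-1.2)·(1) + (0.3)·(-4) - 1.4 = -7.3
ŷ3 = (0.7)·(-3) + (-1.2)·(0) + (0.3)·(4) - 1.4 = -2.3
errors² = [3.61, 0.36, 1.0, 0.64]
MSE = 5.6100/4 = 1.4025

1.4025


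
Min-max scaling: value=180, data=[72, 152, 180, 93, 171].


min=72, max=180
(180-72)/(180-72) = 108/108 = 1.0

1.0


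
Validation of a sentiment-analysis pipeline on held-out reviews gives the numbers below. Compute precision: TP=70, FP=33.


Precision = TP/(TP+FP)
= 70/(70+33)
= 70/103 = 67.96%

67.96%


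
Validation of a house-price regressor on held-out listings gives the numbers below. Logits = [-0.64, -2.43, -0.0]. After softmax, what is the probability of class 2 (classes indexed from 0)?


Exponentials: e^-0.64=0.5273, e^-2.43=0.088, e^-0.0=1
Sum = 1.6153
Softmax = [0.3264, 0.0545, 0.6191]
p[2] = 1/1.6153 = 0.6191

0.6191


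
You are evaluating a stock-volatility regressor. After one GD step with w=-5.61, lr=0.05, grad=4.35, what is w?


w_new = w - α·∇
= -5.61 - 0.05·4.35
= -5.61 - 0.2175
= -5.8275

-5.8275


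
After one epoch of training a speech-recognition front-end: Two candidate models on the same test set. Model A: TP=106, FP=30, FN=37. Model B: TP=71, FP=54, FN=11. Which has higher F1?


Model A: P=106/136=0.7794, R=106/143=0.7413, F1=2PR/(P+R)=2TP/(2TP+FP+FN)=212/279=0.7599
Model B: P=71/125=0.568, R=71/82=0.8659, F1=2PR/(P+R)=2TP/(2TP+FP+FN)=142/207=0.686
0.7599 > 0.686 → Model A

Model A


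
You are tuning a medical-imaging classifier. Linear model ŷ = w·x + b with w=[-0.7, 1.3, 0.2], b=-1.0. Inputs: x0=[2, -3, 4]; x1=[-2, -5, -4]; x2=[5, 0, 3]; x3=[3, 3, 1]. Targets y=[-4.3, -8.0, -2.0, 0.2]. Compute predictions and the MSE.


ŷ0 = (-0.7)·(2) + (1.3)·(-3) + (0.2)·(4) - 1.0 = -5.5
ŷ1 = (-0.7)·(-2) + (1.3)·(-5) + (0.2)·(-4) - 1.0 = -6.9
ŷ2 = (-0.7)·(5) + (1.3)·(0) + (0.2)·(3) - 1.0 = -3.9
ŷ3 = (-0.7)·(3) + (1.3)·(3) + (0.2)·(1) - 1.0 = 1.0
errors² = [1.44, 1.21, 3.61, 0.64]
MSE = 6.9000/4 = 1.725

1.725


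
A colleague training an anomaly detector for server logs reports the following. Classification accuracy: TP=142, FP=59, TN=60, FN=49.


Accuracy = (TP+TN)/(TP+TN+FP+FN)
= (142+60)/(310)
= 202/310 = 65.16%

65.16%


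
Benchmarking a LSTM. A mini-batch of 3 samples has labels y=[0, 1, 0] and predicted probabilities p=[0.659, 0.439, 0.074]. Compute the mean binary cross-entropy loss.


L[0] = -ln(1-0.659) = -ln(0.341) = 1.0759
L[1] = -ln(0.439) = 0.8233
L[2] = -ln(1-0.074) = -ln(0.926) = 0.0769
mean = (1.0759 + 0.8233 + 0.0769)/3 = 0.6587

0.6587


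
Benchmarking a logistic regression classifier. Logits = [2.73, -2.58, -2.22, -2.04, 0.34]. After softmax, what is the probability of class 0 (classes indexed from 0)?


Exponentials: e^2.73=15.3329, e^-2.58=0.0758, e^-2.22=0.1086, e^-2.04=0.13, e^0.34=1.4049
Sum = 17.0522
Softmax = [0.8992, 0.0044, 0.0064, 0.0076, 0.0824]
p[0] = 15.3329/17.0522 = 0.8992

0.8992


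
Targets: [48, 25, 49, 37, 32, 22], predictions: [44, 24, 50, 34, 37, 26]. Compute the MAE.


Absolute errors: |48-44|=4, |25-24|=1, |49-50|=1, |37-34|=3, |32-37|=5, |22-26|=4
Sum = 18
MAE = 18/6 = 3

3


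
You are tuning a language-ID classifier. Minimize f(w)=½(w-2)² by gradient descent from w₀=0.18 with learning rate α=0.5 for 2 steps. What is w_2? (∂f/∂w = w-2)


step 1: grad = 0.18-2 = -1.82; w = 0.18 - 0.5·(-1.82) = 1.09
step 2: grad = 1.09-2 = -0.91; w = 1.09 - 0.5·(-0.91) = 1.545

1.545


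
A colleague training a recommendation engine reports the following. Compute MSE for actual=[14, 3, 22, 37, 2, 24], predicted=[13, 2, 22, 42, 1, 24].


Squared errors: (14-13)²=1, (3-2)²=1, (22-22)²=0, (37-42)²=25, (2-1)²=1, (24-24)²=0
Sum = 28
MSE = 28/6 = 14/3

14/3


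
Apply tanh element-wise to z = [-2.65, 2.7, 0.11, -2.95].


tanh(-2.65) = -0.9901
tanh(2.7) = 0.991
tanh(0.11) = 0.1096
tanh(-2.95) = -0.9945
result = [-0.9901, 0.991, 0.1096, -0.9945]

[-0.9901, 0.991, 0.1096, -0.9945]


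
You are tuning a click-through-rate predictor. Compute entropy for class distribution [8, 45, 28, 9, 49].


Probabilities: [8/139, 45/139, 28/139, 9/139, 49/139] ≈ [0.0576, 0.3237, 0.2014, 0.0647, 0.3525]
H = -((8/139)·log₂(8/139) + (45/139)·log₂(45/139) + (28/139)·log₂(28/139) + (9/139)·log₂(9/139) + (49/139)·log₂(49/139))
  = 2.0154 bits

2.0154 bits


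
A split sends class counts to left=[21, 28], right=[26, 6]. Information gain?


Parent = [47, 34], H_parent = 0.9813
H_left = 0.9852 (n=49), H_right = 0.6962 (n=32)
H_children = (49/81)·0.9852 + (32/81)·0.6962 = 0.871
IG = 0.9813 - 0.871 = 0.1103

0.1103


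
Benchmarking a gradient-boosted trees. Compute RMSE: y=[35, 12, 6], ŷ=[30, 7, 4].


MSE = 54/3 = 18
RMSE = √(54/3) = 4.2426

4.2426


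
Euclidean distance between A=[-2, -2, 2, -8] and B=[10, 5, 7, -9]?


d = √((-2-10)² + (-2-5)² + (2-7)² + (-8+ 9)²)
  = √(144 + 49 + 25 + 1)
  = √219 = 14.7986

14.7986


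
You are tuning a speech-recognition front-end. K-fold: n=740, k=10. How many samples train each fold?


Fold size = 740/10 = 74
Training per fold = 740 - 74 = 666

666


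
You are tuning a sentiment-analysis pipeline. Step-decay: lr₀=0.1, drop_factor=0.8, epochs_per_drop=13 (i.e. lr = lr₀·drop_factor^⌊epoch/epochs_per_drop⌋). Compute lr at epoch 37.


n_drops = ⌊37/13⌋ = 2
lr = 0.1·0.8^2 = 0.1·0.64 = 0.064

0.064


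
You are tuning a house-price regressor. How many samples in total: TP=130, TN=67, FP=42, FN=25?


Total = TP + TN + FP + FN
= 130 + 67 + 42 + 25
= 264
(Predicted positive: 172, predicted negative: 92)

264
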